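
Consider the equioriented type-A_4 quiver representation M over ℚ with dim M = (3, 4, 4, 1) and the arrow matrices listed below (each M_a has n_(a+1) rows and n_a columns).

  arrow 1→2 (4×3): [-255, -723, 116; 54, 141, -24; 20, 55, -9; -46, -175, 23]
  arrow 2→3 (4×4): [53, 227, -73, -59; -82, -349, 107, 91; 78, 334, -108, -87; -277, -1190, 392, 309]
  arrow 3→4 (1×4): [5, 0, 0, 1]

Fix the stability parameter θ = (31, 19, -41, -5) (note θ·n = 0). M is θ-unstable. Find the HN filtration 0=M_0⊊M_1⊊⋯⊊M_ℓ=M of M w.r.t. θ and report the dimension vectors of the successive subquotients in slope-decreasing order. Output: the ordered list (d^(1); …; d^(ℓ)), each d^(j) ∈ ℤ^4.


Barcode: M ≅ I[1,3]^2, I[1,4], I[2,2], I[3,3]. HN layers by μ_θ (4 steps, strictly decreasing):
  μ^(1)=19; μ^(2)=3; μ^(3)=1; μ^(4)=-41

((0, 1, 0, 0); (2, 2, 2, 0); (1, 1, 1, 1); (0, 0, 1, 0))


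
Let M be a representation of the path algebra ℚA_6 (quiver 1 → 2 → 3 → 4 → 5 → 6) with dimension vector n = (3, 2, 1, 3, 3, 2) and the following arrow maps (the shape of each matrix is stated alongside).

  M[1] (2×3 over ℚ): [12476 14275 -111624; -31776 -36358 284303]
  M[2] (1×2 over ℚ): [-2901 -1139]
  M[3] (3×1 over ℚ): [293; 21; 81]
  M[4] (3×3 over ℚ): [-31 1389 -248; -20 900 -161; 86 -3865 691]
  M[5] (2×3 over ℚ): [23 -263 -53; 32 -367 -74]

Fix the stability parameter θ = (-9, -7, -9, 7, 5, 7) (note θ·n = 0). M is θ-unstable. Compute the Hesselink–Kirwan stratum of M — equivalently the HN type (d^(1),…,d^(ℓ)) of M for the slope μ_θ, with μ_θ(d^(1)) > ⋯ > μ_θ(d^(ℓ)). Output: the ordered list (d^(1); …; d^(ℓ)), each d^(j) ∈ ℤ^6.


Barcode: M ≅ I[1,1], I[1,2], I[1,6], I[4,5], I[4,6]. HN layers by μ_θ (5 steps, strictly decreasing):
  μ^(1)=7; μ^(2)=6; μ^(3)=-7; μ^(4)=-8; μ^(5)=-9

((0, 0, 0, 0, 0, 2); (0, 0, 0, 3, 3, 0); (0, 1, 0, 0, 0, 0); (0, 1, 1, 0, 0, 0); (3, 0, 0, 0, 0, 0))


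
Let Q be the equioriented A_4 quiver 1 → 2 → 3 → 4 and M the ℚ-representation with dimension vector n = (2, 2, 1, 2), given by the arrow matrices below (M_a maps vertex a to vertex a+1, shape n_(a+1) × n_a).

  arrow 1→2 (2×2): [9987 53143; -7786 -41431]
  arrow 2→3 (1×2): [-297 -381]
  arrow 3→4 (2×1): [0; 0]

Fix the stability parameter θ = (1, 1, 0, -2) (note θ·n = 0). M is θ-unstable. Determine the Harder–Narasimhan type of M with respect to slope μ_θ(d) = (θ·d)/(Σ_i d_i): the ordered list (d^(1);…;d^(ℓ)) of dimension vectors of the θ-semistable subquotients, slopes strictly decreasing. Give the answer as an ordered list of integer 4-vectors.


Via rank(M_{q-1}∘⋯∘M_p): M ≅ I[1,2], I[1,3], I[4,4]^2.
μ_θ-semistable layers: μ^(1)=1; μ^(2)=2/3; μ^(3)=-2

((1, 1, 0, 0); (1, 1, 1, 0); (0, 0, 0, 2))


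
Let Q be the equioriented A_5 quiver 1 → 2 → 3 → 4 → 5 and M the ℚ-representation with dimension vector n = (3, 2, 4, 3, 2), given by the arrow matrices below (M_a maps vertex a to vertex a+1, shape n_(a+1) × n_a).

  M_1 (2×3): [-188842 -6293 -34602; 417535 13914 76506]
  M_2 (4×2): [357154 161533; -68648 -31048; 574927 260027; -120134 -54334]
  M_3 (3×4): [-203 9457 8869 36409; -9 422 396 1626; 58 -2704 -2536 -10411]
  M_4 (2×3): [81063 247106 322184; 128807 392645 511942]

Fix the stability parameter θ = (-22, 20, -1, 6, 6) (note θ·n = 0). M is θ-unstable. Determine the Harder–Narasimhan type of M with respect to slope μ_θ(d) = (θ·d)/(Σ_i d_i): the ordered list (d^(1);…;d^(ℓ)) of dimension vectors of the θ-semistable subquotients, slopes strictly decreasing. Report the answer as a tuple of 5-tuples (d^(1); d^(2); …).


Barcode: M ≅ I[1,1], I[1,5]^2, I[3,3], I[3,4]. HN layers by μ_θ (4 steps, strictly decreasing):
  μ^(1)=31/4; μ^(2)=6; μ^(3)=-1; μ^(4)=-22

((0, 2, 2, 2, 2); (0, 0, 0, 1, 0); (0, 0, 2, 0, 0); (3, 0, 0, 0, 0))


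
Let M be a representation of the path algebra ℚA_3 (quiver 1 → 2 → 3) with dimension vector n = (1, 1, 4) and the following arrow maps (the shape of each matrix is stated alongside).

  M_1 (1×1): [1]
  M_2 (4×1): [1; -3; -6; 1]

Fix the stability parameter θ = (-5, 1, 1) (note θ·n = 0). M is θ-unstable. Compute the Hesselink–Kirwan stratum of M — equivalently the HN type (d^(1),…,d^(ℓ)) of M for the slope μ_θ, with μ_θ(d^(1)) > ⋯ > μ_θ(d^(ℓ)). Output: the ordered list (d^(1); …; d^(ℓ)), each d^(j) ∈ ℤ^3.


Barcode: M ≅ I[1,3], I[3,3]^3. HN layers by μ_θ (2 steps, strictly decreasing):
  μ^(1)=1; μ^(2)=-5

((0, 1, 4); (1, 0, 0))


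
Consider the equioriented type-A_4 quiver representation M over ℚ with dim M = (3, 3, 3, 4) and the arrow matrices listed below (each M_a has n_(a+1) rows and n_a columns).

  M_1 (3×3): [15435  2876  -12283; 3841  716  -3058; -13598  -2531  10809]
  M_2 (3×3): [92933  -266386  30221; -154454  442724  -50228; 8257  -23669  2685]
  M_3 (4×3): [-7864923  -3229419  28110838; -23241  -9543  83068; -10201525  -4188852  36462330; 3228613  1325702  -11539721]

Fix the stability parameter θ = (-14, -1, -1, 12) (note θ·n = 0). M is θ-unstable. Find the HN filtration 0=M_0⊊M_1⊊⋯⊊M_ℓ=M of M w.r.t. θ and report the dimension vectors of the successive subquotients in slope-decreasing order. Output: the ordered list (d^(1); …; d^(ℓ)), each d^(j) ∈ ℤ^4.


Interval decomposition of M: I[1,4]^3, I[4,4].
HN type (ℓ=3): μ^(1)=12; μ^(2)=-1; μ^(3)=-14

((0, 0, 0, 4); (0, 3, 3, 0); (3, 0, 0, 0))


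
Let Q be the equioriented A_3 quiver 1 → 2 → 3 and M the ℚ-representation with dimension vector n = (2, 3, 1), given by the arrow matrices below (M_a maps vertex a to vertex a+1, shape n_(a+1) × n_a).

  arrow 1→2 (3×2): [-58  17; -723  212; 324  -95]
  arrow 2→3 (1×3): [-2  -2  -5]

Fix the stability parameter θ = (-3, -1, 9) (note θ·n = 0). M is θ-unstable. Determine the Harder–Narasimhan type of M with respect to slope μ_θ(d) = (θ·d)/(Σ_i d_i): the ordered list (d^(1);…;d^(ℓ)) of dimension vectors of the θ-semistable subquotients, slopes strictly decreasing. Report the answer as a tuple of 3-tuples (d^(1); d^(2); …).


Via rank(M_{q-1}∘⋯∘M_p): M ≅ I[1,2], I[1,3], I[2,2].
μ_θ-semistable layers: μ^(1)=9; μ^(2)=-1; μ^(3)=-3

((0, 0, 1); (0, 3, 0); (2, 0, 0))


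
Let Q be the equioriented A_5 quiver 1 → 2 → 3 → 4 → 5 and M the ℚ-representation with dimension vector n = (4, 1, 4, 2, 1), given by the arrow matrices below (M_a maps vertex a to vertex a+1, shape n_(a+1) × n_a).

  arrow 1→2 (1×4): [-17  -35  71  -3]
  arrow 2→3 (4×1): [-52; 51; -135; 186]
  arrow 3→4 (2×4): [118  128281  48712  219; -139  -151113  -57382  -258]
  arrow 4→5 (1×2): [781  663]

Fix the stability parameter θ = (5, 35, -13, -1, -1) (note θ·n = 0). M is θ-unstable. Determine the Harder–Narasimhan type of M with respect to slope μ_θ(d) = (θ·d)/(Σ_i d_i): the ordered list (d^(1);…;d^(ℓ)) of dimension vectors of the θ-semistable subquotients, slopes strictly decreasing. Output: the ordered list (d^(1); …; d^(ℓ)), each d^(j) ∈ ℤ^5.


Via rank(M_{q-1}∘⋯∘M_p): M ≅ I[1,1]^3, I[1,5], I[3,3]^2, I[3,4].
μ_θ-semistable layers: μ^(1)=5; μ^(2)=-1; μ^(3)=-13

((4, 1, 1, 1, 1); (0, 0, 0, 1, 0); (0, 0, 3, 0, 0))


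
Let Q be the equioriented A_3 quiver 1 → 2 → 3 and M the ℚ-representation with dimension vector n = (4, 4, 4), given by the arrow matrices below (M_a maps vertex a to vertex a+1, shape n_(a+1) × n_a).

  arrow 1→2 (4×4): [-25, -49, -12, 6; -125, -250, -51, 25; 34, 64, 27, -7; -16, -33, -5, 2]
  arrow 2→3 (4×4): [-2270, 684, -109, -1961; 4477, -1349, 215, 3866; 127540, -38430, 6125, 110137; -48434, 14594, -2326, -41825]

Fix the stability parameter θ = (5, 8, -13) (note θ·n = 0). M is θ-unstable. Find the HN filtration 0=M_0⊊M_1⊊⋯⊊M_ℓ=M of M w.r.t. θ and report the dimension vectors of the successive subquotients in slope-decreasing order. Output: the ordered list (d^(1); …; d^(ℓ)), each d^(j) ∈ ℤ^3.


Interval decomposition of M: I[1,2], I[1,3]^3, I[3,3].
HN type (ℓ=4): μ^(1)=8; μ^(2)=5; μ^(3)=0; μ^(4)=-13

((0, 1, 0); (1, 0, 0); (3, 3, 3); (0, 0, 1))


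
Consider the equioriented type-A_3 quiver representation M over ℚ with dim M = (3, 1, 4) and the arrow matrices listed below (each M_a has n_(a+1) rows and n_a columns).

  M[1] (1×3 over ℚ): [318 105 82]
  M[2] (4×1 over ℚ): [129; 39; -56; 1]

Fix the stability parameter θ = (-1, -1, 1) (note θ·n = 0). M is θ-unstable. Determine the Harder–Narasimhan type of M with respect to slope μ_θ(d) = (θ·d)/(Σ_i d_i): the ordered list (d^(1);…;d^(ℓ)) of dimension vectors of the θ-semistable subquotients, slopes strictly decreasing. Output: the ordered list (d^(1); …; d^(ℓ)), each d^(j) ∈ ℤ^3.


Via rank(M_{q-1}∘⋯∘M_p): M ≅ I[1,1]^2, I[1,3], I[3,3]^3.
μ_θ-semistable layers: μ^(1)=1; μ^(2)=-1

((0, 0, 4); (3, 1, 0))


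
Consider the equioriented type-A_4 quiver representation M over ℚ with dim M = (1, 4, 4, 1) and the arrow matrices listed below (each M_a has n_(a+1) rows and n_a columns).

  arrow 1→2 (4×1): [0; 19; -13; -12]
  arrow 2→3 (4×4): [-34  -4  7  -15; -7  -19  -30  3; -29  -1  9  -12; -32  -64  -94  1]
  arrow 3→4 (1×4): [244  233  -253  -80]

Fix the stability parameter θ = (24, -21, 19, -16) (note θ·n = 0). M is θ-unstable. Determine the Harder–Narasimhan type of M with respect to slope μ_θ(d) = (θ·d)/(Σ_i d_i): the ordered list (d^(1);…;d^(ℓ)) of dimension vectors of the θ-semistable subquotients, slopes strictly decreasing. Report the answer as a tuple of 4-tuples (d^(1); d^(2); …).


Via rank(M_{q-1}∘⋯∘M_p): M ≅ I[1,4], I[2,3]^3.
μ_θ-semistable layers: μ^(1)=19; μ^(2)=3/2; μ^(3)=-21

((0, 0, 3, 0); (1, 1, 1, 1); (0, 3, 0, 0))


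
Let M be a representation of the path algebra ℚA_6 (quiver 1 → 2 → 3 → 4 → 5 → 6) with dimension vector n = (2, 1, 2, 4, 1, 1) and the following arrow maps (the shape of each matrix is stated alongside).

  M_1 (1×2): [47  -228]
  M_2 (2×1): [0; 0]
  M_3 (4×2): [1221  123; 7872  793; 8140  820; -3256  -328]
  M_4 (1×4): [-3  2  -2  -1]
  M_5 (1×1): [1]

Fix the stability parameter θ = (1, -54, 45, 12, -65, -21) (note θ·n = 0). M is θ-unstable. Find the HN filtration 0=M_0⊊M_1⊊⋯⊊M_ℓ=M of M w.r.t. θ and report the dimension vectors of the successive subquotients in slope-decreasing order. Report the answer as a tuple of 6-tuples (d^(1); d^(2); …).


Via rank(M_{q-1}∘⋯∘M_p): M ≅ I[1,1], I[1,2], I[3,4], I[3,6], I[4,4]^2.
μ_θ-semistable layers: μ^(1)=57/2; μ^(2)=12; μ^(3)=1; μ^(4)=-29/4; μ^(5)=-53/2

((0, 0, 1, 1, 0, 0); (0, 0, 0, 2, 0, 0); (1, 0, 0, 0, 0, 0); (0, 0, 1, 1, 1, 1); (1, 1, 0, 0, 0, 0))


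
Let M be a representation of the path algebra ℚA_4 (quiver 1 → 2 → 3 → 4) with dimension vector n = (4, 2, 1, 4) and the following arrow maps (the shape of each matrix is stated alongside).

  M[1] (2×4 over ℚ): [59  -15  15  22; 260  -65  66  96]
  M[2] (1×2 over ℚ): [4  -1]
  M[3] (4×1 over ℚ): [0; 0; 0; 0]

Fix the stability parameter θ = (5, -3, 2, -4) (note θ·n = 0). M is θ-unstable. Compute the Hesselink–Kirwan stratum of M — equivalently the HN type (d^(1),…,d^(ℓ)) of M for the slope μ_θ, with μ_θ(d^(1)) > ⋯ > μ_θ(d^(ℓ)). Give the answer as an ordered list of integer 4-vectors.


Interval decomposition of M: I[1,1]^2, I[1,2], I[1,3], I[4,4]^4.
HN type (ℓ=4): μ^(1)=5; μ^(2)=2; μ^(3)=1; μ^(4)=-4

((2, 0, 0, 0); (0, 0, 1, 0); (2, 2, 0, 0); (0, 0, 0, 4))


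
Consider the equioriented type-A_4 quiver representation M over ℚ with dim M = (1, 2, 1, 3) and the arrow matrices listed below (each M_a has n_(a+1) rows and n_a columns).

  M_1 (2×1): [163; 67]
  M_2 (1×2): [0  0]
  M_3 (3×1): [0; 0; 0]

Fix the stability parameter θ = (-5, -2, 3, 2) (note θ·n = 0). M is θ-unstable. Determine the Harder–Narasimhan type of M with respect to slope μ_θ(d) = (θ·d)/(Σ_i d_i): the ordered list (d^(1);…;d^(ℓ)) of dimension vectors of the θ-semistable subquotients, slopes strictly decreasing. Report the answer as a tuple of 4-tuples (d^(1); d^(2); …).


Barcode: M ≅ I[1,2], I[2,2], I[3,3], I[4,4]^3. HN layers by μ_θ (4 steps, strictly decreasing):
  μ^(1)=3; μ^(2)=2; μ^(3)=-2; μ^(4)=-5

((0, 0, 1, 0); (0, 0, 0, 3); (0, 2, 0, 0); (1, 0, 0, 0))


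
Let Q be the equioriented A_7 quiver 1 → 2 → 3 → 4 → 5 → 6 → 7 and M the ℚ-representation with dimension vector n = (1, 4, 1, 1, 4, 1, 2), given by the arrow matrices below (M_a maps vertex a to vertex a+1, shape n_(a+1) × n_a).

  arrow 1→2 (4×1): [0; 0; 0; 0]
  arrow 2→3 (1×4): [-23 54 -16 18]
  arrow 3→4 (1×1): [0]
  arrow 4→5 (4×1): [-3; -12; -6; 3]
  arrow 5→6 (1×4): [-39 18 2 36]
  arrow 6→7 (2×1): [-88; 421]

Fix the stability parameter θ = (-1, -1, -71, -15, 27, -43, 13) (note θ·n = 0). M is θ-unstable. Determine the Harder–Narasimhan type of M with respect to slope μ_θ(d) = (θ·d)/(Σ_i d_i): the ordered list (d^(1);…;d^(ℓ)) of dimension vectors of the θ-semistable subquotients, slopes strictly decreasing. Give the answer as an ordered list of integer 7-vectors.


Via rank(M_{q-1}∘⋯∘M_p): M ≅ I[1,1], I[2,2]^3, I[2,3], I[4,7], I[5,5]^3, I[7,7].
μ_θ-semistable layers: μ^(1)=27; μ^(2)=13; μ^(3)=-1; μ^(4)=-8; μ^(5)=-15; μ^(6)=-36

((0, 0, 0, 0, 3, 0, 0); (0, 0, 0, 0, 0, 0, 2); (1, 3, 0, 0, 0, 0, 0); (0, 0, 0, 0, 1, 1, 0); (0, 0, 0, 1, 0, 0, 0); (0, 1, 1, 0, 0, 0, 0))


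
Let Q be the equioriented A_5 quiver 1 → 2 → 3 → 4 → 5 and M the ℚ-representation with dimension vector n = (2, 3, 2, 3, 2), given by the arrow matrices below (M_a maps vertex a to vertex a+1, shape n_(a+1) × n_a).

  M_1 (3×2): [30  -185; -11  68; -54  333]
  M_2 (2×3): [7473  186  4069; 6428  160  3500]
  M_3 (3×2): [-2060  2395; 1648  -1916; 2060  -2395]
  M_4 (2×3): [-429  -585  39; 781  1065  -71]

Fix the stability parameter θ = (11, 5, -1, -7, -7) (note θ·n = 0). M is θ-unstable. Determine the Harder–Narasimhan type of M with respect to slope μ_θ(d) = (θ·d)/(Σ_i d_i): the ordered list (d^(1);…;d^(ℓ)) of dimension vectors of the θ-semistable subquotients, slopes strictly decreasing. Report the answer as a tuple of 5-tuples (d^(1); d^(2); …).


Barcode: M ≅ I[1,2], I[1,4], I[2,3], I[4,4], I[4,5], I[5,5]. HN layers by μ_θ (3 steps, strictly decreasing):
  μ^(1)=8; μ^(2)=2; μ^(3)=-7

((1, 1, 0, 0, 0); (1, 2, 2, 1, 0); (0, 0, 0, 2, 2))


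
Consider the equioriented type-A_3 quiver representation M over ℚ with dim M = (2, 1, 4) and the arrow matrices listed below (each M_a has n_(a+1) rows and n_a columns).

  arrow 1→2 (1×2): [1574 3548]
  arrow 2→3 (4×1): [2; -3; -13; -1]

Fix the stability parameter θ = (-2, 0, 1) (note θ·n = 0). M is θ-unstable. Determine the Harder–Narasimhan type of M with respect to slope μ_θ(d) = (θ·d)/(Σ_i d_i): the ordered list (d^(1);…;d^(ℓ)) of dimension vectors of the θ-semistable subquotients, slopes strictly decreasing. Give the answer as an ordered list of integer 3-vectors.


Barcode: M ≅ I[1,1], I[1,3], I[3,3]^3. HN layers by μ_θ (3 steps, strictly decreasing):
  μ^(1)=1; μ^(2)=0; μ^(3)=-2

((0, 0, 4); (0, 1, 0); (2, 0, 0))


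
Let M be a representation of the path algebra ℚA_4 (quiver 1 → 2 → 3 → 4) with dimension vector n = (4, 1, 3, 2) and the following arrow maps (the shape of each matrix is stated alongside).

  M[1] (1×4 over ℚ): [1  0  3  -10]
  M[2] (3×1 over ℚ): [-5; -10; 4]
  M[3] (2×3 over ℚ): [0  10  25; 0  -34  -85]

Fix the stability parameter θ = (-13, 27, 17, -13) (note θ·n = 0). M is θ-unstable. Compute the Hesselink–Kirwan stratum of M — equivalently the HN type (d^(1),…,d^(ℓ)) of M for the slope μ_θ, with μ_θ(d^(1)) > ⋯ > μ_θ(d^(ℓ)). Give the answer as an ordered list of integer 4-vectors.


Via rank(M_{q-1}∘⋯∘M_p): M ≅ I[1,1]^3, I[1,3], I[3,3], I[3,4], I[4,4].
μ_θ-semistable layers: μ^(1)=22; μ^(2)=17; μ^(3)=2; μ^(4)=-13

((0, 1, 1, 0); (0, 0, 1, 0); (0, 0, 1, 1); (4, 0, 0, 1))


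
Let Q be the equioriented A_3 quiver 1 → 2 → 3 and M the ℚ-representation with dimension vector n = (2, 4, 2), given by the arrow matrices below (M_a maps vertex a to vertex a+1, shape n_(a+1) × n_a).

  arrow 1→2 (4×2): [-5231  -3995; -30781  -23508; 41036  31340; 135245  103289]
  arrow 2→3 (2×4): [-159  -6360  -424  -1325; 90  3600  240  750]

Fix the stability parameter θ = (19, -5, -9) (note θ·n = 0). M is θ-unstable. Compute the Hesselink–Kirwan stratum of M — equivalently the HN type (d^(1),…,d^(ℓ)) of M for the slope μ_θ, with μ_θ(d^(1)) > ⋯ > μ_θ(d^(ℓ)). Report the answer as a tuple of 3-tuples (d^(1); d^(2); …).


Interval decomposition of M: I[1,2]^2, I[2,2], I[2,3], I[3,3].
HN type (ℓ=4): μ^(1)=7; μ^(2)=-5; μ^(3)=-7; μ^(4)=-9

((2, 2, 0); (0, 1, 0); (0, 1, 1); (0, 0, 1))


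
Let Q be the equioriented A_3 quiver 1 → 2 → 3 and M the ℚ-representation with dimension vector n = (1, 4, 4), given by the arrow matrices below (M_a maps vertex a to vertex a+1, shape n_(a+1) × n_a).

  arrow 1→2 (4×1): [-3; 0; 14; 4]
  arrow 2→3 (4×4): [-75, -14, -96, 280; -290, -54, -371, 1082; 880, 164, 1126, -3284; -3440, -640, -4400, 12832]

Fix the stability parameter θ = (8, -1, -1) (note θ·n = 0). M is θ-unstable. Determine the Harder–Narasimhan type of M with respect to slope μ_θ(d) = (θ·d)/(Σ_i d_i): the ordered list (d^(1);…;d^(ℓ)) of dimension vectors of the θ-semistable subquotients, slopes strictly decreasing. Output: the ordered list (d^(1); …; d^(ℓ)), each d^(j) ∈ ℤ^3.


Barcode: M ≅ I[1,3], I[2,2]^2, I[2,3], I[3,3]^2. HN layers by μ_θ (2 steps, strictly decreasing):
  μ^(1)=2; μ^(2)=-1

((1, 1, 1); (0, 3, 3))


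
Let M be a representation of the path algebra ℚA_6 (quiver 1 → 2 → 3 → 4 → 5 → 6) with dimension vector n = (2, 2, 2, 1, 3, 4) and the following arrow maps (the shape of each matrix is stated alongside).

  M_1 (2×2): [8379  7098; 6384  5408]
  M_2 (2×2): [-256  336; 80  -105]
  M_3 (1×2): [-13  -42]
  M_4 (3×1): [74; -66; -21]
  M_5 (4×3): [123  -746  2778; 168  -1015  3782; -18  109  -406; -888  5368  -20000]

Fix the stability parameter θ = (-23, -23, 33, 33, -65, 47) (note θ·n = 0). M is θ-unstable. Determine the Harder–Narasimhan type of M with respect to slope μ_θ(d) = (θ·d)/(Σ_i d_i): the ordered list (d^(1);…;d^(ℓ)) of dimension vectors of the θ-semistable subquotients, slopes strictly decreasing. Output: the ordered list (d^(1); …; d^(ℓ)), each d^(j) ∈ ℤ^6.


Via rank(M_{q-1}∘⋯∘M_p): M ≅ I[1,1], I[1,2], I[2,5], I[3,3], I[5,6]^2, I[6,6]^2.
μ_θ-semistable layers: μ^(1)=47; μ^(2)=33; μ^(3)=1/3; μ^(4)=-23; μ^(5)=-65

((0, 0, 0, 0, 0, 4); (0, 0, 1, 0, 0, 0); (0, 0, 1, 1, 1, 0); (2, 2, 0, 0, 0, 0); (0, 0, 0, 0, 2, 0))


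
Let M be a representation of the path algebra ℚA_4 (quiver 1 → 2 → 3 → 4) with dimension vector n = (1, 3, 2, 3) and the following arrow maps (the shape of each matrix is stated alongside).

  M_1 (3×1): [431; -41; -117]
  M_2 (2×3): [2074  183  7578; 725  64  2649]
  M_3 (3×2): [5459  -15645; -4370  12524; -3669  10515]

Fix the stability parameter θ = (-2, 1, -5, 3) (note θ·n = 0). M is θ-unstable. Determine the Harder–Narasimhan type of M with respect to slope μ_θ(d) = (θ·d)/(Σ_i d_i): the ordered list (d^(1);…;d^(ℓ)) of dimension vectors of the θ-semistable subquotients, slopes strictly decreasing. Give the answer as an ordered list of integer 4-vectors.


Barcode: M ≅ I[1,4], I[2,2], I[2,4], I[4,4]. HN layers by μ_θ (3 steps, strictly decreasing):
  μ^(1)=3; μ^(2)=1; μ^(3)=-2

((0, 0, 0, 3); (0, 1, 0, 0); (1, 2, 2, 0))


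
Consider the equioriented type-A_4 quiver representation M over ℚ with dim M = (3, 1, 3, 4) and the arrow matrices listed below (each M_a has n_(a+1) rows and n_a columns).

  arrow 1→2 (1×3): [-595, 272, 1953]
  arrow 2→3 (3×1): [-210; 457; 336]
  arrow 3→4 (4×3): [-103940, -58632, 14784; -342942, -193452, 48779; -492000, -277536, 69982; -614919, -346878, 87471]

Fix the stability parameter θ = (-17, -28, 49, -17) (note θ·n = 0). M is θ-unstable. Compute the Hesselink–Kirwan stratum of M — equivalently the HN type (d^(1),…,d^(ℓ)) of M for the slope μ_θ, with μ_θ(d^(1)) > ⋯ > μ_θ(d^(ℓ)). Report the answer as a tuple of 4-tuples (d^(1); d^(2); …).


Via rank(M_{q-1}∘⋯∘M_p): M ≅ I[1,1]^2, I[1,3], I[3,4]^2, I[4,4]^2.
μ_θ-semistable layers: μ^(1)=49; μ^(2)=16; μ^(3)=-17; μ^(4)=-45/2

((0, 0, 1, 0); (0, 0, 2, 2); (2, 0, 0, 2); (1, 1, 0, 0))


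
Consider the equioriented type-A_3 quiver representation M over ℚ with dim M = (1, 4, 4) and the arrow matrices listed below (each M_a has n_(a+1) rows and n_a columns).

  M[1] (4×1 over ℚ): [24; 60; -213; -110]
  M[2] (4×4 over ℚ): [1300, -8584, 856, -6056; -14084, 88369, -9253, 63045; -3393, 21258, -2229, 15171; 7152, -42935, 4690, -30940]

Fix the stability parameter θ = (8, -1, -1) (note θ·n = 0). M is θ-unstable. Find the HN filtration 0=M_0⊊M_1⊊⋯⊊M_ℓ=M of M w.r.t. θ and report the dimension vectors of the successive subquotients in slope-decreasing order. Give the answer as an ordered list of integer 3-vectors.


Interval decomposition of M: I[1,3], I[2,2], I[2,3]^2, I[3,3].
HN type (ℓ=2): μ^(1)=2; μ^(2)=-1

((1, 1, 1); (0, 3, 3))


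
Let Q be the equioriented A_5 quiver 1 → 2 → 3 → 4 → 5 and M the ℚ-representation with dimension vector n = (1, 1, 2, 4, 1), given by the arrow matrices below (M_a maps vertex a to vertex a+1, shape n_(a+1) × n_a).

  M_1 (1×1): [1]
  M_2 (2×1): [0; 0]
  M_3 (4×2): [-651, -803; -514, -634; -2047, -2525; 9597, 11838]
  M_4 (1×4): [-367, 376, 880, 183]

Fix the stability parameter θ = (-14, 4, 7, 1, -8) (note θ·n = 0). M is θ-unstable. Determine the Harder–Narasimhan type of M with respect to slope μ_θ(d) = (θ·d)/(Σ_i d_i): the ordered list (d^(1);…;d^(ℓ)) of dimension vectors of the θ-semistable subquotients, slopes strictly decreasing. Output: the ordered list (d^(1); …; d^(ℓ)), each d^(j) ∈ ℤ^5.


Via rank(M_{q-1}∘⋯∘M_p): M ≅ I[1,2], I[3,4], I[3,5], I[4,4]^2.
μ_θ-semistable layers: μ^(1)=4; μ^(2)=1; μ^(3)=0; μ^(4)=-14

((0, 1, 1, 1, 0); (0, 0, 0, 2, 0); (0, 0, 1, 1, 1); (1, 0, 0, 0, 0))


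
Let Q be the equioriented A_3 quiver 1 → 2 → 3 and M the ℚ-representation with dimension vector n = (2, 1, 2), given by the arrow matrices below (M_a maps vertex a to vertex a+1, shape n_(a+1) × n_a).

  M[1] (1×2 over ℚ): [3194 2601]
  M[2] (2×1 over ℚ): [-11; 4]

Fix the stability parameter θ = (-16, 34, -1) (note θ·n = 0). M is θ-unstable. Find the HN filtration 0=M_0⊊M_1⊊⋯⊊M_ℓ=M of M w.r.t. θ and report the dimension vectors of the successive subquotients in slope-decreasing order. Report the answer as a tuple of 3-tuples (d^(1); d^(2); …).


Barcode: M ≅ I[1,1], I[1,3], I[3,3]. HN layers by μ_θ (3 steps, strictly decreasing):
  μ^(1)=33/2; μ^(2)=-1; μ^(3)=-16

((0, 1, 1); (0, 0, 1); (2, 0, 0))


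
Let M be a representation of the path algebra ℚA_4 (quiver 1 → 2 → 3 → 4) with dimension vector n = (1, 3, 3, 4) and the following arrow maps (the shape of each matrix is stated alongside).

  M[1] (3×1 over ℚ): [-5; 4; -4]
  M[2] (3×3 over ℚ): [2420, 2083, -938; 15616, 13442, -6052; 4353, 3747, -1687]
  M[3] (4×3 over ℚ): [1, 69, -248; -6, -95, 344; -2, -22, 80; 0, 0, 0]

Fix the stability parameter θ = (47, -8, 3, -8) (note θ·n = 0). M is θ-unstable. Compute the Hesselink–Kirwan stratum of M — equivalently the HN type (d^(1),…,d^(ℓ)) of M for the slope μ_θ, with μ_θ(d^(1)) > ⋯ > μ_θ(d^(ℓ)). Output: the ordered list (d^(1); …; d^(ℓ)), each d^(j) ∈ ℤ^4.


Interval decomposition of M: I[1,3], I[2,2], I[2,4], I[3,4], I[4,4]^2.
HN type (ℓ=3): μ^(1)=14; μ^(2)=-5/2; μ^(3)=-8

((1, 1, 1, 0); (0, 0, 2, 2); (0, 2, 0, 2))


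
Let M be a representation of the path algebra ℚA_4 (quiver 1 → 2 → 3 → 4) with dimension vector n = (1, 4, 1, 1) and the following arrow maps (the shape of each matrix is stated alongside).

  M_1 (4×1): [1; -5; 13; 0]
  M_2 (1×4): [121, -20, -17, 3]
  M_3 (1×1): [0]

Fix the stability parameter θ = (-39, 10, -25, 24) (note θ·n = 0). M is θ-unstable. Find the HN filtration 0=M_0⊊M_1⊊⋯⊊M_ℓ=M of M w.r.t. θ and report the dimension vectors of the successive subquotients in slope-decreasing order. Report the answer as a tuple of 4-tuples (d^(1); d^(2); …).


Via rank(M_{q-1}∘⋯∘M_p): M ≅ I[1,2], I[2,2]^2, I[2,3], I[4,4].
μ_θ-semistable layers: μ^(1)=24; μ^(2)=10; μ^(3)=-15/2; μ^(4)=-39

((0, 0, 0, 1); (0, 3, 0, 0); (0, 1, 1, 0); (1, 0, 0, 0))


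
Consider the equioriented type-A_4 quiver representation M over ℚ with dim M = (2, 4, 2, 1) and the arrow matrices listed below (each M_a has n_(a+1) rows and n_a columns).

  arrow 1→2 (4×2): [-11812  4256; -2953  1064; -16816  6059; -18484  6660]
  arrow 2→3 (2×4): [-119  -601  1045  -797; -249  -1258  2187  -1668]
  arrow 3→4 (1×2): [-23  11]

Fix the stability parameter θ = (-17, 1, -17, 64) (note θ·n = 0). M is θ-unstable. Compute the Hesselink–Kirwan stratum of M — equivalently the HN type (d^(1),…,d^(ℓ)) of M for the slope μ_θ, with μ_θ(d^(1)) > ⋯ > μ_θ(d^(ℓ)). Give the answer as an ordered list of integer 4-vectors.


Via rank(M_{q-1}∘⋯∘M_p): M ≅ I[1,3], I[1,4], I[2,2]^2.
μ_θ-semistable layers: μ^(1)=64; μ^(2)=1; μ^(3)=-8; μ^(4)=-17

((0, 0, 0, 1); (0, 2, 0, 0); (0, 2, 2, 0); (2, 0, 0, 0))


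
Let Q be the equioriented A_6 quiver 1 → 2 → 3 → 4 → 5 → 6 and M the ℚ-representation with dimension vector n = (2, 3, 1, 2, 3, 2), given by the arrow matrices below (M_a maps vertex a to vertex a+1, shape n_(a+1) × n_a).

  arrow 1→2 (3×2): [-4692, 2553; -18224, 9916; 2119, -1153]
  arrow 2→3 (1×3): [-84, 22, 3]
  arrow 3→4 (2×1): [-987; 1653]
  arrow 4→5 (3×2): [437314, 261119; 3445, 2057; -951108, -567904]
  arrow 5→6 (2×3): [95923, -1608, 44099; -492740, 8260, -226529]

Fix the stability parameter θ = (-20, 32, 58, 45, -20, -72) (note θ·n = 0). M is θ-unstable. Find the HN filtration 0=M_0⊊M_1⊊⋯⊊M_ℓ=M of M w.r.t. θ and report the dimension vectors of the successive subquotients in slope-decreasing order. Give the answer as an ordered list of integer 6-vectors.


Via rank(M_{q-1}∘⋯∘M_p): M ≅ I[1,2], I[1,6], I[2,2], I[4,5], I[5,6].
μ_θ-semistable layers: μ^(1)=32; μ^(2)=25/2; μ^(3)=43/5; μ^(4)=-20; μ^(5)=-46

((0, 2, 0, 0, 0, 0); (0, 0, 0, 1, 1, 0); (0, 1, 1, 1, 1, 1); (2, 0, 0, 0, 0, 0); (0, 0, 0, 0, 1, 1))


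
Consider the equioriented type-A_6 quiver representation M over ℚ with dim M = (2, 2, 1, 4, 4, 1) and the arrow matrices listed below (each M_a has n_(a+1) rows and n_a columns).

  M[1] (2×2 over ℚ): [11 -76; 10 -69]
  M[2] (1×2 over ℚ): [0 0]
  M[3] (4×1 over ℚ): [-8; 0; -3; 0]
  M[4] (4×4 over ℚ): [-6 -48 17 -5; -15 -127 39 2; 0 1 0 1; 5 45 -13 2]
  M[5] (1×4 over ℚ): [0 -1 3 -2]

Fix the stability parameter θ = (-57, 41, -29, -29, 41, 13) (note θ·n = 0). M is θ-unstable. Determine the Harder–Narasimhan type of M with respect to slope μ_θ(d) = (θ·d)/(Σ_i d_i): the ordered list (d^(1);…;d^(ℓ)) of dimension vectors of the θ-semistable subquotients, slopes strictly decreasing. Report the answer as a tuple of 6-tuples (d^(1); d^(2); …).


Via rank(M_{q-1}∘⋯∘M_p): M ≅ I[1,2]^2, I[3,6], I[4,4], I[4,5]^2, I[5,5].
μ_θ-semistable layers: μ^(1)=41; μ^(2)=27; μ^(3)=-29; μ^(4)=-57

((0, 2, 0, 0, 3, 0); (0, 0, 0, 0, 1, 1); (0, 0, 1, 4, 0, 0); (2, 0, 0, 0, 0, 0))


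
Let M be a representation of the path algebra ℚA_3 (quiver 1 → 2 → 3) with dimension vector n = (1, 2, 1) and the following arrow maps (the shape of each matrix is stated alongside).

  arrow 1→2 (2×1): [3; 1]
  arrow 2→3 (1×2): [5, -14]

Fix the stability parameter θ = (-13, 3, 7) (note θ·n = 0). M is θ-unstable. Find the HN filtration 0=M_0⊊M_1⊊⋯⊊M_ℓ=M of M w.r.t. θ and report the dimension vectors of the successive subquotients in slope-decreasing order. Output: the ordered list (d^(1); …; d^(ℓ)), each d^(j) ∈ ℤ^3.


Via rank(M_{q-1}∘⋯∘M_p): M ≅ I[1,3], I[2,2].
μ_θ-semistable layers: μ^(1)=7; μ^(2)=3; μ^(3)=-13

((0, 0, 1); (0, 2, 0); (1, 0, 0))


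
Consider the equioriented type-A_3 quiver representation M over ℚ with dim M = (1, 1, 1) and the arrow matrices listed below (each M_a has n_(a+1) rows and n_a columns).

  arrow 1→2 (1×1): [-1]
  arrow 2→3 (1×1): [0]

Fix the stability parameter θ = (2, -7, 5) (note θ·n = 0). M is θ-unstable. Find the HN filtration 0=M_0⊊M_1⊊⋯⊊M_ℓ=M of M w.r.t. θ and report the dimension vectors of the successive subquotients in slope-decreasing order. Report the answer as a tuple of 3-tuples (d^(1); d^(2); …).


Interval decomposition of M: I[1,2], I[3,3].
HN type (ℓ=2): μ^(1)=5; μ^(2)=-5/2

((0, 0, 1); (1, 1, 0))


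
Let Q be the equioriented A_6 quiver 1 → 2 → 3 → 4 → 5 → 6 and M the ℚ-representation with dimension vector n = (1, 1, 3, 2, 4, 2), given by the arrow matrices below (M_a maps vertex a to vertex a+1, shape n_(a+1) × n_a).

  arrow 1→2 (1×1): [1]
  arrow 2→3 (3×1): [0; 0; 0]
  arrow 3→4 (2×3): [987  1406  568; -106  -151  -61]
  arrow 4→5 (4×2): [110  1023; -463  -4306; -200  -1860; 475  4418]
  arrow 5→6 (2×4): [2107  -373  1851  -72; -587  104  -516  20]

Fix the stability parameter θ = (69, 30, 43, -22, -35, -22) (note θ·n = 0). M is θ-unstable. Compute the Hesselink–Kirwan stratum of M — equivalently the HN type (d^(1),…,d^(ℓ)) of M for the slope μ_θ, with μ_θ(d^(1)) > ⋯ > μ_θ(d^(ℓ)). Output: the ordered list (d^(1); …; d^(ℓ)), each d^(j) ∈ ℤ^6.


Barcode: M ≅ I[1,2], I[3,3], I[3,6]^2, I[5,5]^2. HN layers by μ_θ (4 steps, strictly decreasing):
  μ^(1)=99/2; μ^(2)=43; μ^(3)=-9; μ^(4)=-35

((1, 1, 0, 0, 0, 0); (0, 0, 1, 0, 0, 0); (0, 0, 2, 2, 2, 2); (0, 0, 0, 0, 2, 0))


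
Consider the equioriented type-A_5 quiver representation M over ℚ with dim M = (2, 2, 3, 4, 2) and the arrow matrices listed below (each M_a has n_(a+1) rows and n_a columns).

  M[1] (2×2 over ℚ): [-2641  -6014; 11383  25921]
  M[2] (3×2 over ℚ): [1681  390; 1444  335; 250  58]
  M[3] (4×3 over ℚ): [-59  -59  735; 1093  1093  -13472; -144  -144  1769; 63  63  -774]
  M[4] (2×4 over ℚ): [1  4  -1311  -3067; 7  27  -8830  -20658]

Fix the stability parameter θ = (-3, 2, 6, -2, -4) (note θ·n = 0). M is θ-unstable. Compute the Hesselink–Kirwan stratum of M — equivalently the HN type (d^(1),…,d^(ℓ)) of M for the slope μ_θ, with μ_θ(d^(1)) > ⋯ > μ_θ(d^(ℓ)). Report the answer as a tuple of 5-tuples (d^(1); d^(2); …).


Via rank(M_{q-1}∘⋯∘M_p): M ≅ I[1,3], I[1,5], I[3,5], I[4,4]^2.
μ_θ-semistable layers: μ^(1)=6; μ^(2)=2; μ^(3)=1/2; μ^(4)=0; μ^(5)=-2; μ^(6)=-3

((0, 0, 1, 0, 0); (0, 1, 0, 0, 0); (0, 1, 1, 1, 1); (0, 0, 1, 1, 1); (0, 0, 0, 2, 0); (2, 0, 0, 0, 0))


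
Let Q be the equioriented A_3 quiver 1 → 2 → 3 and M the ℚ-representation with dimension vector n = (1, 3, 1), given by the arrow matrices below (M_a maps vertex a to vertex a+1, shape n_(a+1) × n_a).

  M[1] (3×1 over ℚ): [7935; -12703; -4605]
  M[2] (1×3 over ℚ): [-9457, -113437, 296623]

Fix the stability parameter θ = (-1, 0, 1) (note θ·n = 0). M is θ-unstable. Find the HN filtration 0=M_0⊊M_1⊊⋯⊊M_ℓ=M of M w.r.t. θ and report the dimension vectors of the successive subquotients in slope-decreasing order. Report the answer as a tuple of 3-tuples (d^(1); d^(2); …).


Interval decomposition of M: I[1,3], I[2,2]^2.
HN type (ℓ=3): μ^(1)=1; μ^(2)=0; μ^(3)=-1

((0, 0, 1); (0, 3, 0); (1, 0, 0))


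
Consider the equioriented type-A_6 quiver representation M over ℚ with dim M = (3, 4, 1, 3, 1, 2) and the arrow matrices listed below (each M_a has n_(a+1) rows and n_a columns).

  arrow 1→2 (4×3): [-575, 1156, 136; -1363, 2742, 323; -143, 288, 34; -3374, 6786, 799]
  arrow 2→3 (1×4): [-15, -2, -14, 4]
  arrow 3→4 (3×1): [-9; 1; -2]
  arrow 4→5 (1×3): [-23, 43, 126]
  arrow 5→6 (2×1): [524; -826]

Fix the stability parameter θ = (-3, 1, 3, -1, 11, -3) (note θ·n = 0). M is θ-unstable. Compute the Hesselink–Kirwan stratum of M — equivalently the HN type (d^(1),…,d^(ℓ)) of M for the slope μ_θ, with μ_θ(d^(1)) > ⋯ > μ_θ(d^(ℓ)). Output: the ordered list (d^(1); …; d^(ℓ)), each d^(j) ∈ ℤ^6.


Via rank(M_{q-1}∘⋯∘M_p): M ≅ I[1,1], I[1,2], I[1,6], I[2,2]^2, I[4,4]^2, I[6,6].
μ_θ-semistable layers: μ^(1)=4; μ^(2)=1; μ^(3)=-1; μ^(4)=-3

((0, 0, 0, 0, 1, 1); (0, 4, 1, 1, 0, 0); (0, 0, 0, 2, 0, 0); (3, 0, 0, 0, 0, 1))


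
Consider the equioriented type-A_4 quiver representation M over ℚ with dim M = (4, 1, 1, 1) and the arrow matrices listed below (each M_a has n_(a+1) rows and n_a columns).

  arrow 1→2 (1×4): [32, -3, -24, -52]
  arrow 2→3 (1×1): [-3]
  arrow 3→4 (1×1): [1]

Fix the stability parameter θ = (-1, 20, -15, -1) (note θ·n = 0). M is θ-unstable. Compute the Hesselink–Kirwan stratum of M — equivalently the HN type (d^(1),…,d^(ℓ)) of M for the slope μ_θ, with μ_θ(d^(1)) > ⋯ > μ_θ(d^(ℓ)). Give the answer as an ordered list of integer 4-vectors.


Barcode: M ≅ I[1,1]^3, I[1,4]. HN layers by μ_θ (2 steps, strictly decreasing):
  μ^(1)=4/3; μ^(2)=-1

((0, 1, 1, 1); (4, 0, 0, 0))


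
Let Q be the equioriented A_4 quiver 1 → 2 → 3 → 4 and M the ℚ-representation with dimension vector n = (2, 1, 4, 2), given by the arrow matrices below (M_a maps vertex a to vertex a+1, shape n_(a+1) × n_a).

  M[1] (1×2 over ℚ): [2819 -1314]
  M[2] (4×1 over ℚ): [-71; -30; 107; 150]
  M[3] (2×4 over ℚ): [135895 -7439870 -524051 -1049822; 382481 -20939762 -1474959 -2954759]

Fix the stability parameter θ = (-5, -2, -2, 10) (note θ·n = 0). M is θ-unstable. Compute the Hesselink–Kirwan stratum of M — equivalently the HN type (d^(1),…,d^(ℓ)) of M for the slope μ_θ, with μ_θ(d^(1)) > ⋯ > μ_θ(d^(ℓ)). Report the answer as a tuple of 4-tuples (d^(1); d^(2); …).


Interval decomposition of M: I[1,1], I[1,4], I[3,3]^2, I[3,4].
HN type (ℓ=3): μ^(1)=10; μ^(2)=-2; μ^(3)=-5

((0, 0, 0, 2); (0, 1, 4, 0); (2, 0, 0, 0))


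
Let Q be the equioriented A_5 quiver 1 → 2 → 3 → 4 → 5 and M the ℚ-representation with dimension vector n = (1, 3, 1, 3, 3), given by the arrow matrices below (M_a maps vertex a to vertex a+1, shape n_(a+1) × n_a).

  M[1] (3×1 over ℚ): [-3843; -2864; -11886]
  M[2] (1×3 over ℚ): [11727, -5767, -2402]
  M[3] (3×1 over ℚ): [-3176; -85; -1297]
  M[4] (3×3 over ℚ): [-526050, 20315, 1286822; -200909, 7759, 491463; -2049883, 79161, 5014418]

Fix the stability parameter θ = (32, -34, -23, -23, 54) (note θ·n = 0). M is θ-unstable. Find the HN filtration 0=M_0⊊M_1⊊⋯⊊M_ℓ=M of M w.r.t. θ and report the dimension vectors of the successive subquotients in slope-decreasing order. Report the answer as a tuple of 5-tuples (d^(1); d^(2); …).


Interval decomposition of M: I[1,5], I[2,2]^2, I[4,5]^2.
HN type (ℓ=4): μ^(1)=54; μ^(2)=-12; μ^(3)=-23; μ^(4)=-34

((0, 0, 0, 0, 3); (1, 1, 1, 1, 0); (0, 0, 0, 2, 0); (0, 2, 0, 0, 0))


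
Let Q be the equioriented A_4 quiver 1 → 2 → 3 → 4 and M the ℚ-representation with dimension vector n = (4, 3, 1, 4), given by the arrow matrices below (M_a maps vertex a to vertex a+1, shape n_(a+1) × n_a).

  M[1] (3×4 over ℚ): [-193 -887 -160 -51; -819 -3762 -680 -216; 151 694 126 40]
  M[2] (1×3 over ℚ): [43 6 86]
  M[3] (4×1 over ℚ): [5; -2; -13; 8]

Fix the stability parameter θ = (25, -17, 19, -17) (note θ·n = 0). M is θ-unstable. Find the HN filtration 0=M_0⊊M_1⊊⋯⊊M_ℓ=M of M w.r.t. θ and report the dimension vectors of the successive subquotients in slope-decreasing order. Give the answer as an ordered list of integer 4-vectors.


Via rank(M_{q-1}∘⋯∘M_p): M ≅ I[1,1], I[1,2]^2, I[1,4], I[4,4]^3.
μ_θ-semistable layers: μ^(1)=25; μ^(2)=4; μ^(3)=5/2; μ^(4)=-17

((1, 0, 0, 0); (2, 2, 0, 0); (1, 1, 1, 1); (0, 0, 0, 3))


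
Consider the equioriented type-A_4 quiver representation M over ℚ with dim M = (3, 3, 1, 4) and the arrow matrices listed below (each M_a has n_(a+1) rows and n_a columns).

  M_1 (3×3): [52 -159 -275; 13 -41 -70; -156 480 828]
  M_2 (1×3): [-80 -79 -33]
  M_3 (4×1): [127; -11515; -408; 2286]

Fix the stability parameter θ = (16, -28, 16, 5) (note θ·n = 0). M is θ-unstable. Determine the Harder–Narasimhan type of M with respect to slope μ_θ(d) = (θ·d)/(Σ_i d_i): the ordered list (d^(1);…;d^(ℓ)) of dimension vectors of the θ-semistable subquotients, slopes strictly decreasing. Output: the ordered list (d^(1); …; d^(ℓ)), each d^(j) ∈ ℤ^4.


Barcode: M ≅ I[1,1], I[1,2], I[1,4], I[2,2], I[4,4]^3. HN layers by μ_θ (5 steps, strictly decreasing):
  μ^(1)=16; μ^(2)=21/2; μ^(3)=5; μ^(4)=-6; μ^(5)=-28

((1, 0, 0, 0); (0, 0, 1, 1); (0, 0, 0, 3); (2, 2, 0, 0); (0, 1, 0, 0))


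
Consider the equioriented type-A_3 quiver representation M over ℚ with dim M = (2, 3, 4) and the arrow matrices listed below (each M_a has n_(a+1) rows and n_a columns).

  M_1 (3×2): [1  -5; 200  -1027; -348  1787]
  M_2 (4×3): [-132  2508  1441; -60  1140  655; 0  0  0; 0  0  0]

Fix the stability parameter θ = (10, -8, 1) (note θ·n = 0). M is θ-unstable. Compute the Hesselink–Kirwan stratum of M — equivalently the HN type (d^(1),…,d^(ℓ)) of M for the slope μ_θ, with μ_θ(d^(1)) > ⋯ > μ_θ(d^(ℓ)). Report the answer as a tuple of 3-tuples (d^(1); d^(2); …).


Barcode: M ≅ I[1,2], I[1,3], I[2,2], I[3,3]^3. HN layers by μ_θ (2 steps, strictly decreasing):
  μ^(1)=1; μ^(2)=-8

((2, 2, 4); (0, 1, 0))


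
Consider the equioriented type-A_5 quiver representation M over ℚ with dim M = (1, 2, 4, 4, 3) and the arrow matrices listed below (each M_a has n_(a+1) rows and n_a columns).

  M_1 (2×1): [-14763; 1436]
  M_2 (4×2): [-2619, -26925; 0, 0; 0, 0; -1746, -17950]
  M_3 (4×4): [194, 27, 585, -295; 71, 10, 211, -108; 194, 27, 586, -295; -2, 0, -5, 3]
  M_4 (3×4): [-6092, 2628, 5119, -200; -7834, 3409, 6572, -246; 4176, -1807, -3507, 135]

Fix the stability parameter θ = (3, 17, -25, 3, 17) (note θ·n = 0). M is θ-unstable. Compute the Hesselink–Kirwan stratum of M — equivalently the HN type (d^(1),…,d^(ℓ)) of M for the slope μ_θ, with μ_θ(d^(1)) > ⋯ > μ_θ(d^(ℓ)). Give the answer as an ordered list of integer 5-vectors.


Via rank(M_{q-1}∘⋯∘M_p): M ≅ I[1,5], I[2,2], I[3,4], I[3,5]^2.
μ_θ-semistable layers: μ^(1)=17; μ^(2)=3; μ^(3)=-5/3; μ^(4)=-25

((0, 1, 0, 0, 3); (0, 0, 0, 4, 0); (1, 1, 1, 0, 0); (0, 0, 3, 0, 0))


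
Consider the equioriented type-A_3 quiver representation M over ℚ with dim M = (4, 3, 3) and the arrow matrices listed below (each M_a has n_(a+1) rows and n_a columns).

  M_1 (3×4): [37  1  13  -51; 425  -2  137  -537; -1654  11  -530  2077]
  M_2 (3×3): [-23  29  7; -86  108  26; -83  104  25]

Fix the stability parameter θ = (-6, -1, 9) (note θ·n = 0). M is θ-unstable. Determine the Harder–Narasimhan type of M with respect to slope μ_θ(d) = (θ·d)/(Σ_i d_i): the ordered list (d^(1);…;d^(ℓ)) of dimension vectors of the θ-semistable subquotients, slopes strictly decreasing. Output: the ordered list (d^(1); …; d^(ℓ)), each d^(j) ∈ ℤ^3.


Via rank(M_{q-1}∘⋯∘M_p): M ≅ I[1,1], I[1,2], I[1,3]^2, I[3,3].
μ_θ-semistable layers: μ^(1)=9; μ^(2)=-1; μ^(3)=-6

((0, 0, 3); (0, 3, 0); (4, 0, 0))


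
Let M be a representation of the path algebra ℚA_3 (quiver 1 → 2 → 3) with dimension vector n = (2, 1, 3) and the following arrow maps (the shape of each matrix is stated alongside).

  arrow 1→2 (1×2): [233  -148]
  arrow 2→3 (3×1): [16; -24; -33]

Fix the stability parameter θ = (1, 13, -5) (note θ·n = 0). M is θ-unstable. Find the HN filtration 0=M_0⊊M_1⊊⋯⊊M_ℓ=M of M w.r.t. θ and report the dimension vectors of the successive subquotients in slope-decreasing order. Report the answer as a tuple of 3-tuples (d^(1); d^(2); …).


Via rank(M_{q-1}∘⋯∘M_p): M ≅ I[1,1], I[1,3], I[3,3]^2.
μ_θ-semistable layers: μ^(1)=4; μ^(2)=1; μ^(3)=-5

((0, 1, 1); (2, 0, 0); (0, 0, 2))
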